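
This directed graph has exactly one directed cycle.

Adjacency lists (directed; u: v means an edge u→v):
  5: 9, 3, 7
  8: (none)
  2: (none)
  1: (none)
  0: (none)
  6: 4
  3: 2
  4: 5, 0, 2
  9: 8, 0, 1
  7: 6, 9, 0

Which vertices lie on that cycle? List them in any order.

DFS with gray/black marking from 5:
5 gray
  9 gray
    8 gray
    8 black
    0 gray
    0 black
    1 gray
    1 black
  9 black
  3 gray
    2 gray
    2 black
  3 black
  7 gray
    6 gray
      4 gray
        4→5: 5 is gray → back edge
Back edge closes the cycle 5 → 7 → 6 → 4 → 5; its vertices are {4, 5, 6, 7}.

4, 5, 6, 7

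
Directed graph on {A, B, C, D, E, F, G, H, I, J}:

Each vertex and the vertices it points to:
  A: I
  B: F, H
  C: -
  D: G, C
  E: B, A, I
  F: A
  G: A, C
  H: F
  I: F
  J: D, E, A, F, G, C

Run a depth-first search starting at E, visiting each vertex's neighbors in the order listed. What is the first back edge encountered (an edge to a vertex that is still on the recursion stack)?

DFS from E (visiting each vertex's neighbors in the order listed); mark gray on enter, black on exit:
E gray
  B gray
    F gray
      A gray
        I gray
          I→F: F is gray → back edge
First back edge: I → F.

I→F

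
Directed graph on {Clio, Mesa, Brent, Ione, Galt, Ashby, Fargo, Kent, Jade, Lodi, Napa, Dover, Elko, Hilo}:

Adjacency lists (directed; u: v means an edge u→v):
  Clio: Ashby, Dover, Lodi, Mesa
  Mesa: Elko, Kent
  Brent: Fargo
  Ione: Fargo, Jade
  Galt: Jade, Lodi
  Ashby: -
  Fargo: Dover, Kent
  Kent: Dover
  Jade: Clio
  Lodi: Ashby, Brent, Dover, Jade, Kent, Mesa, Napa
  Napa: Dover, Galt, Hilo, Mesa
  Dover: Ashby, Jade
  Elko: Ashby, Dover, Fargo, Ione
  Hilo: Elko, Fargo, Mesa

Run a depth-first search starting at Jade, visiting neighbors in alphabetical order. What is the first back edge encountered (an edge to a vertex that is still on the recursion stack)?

Dover->Jade

DFS from Jade (visiting neighbors in alphabetical order); mark gray on enter, black on exit:
Jade gray
  Clio gray
    Ashby gray
    Ashby black
    Dover gray
      Dover→Ashby: Ashby black — skip
      Dover→Jade: Jade is gray → back edge
First back edge: Dover → Jade.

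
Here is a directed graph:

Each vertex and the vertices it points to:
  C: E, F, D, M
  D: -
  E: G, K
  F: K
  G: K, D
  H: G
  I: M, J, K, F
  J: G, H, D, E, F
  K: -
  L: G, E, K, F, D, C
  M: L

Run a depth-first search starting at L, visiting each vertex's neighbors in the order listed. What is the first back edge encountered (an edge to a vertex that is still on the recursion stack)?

M->L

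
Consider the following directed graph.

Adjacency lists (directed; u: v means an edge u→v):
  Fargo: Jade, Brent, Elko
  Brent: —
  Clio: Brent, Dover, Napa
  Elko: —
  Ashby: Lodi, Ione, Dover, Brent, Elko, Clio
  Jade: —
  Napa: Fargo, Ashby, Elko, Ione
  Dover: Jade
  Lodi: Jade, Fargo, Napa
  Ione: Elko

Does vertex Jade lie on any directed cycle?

No

Jade lies on a cycle iff there is a path from Jade back to itself.
Exploring from Jade, it never reaches itself; equivalently, its strongly connected component is a singleton.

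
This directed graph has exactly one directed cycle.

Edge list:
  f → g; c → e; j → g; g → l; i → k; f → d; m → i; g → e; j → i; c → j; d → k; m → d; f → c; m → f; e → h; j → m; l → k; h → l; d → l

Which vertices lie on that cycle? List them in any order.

DFS with gray/black marking from j:
j gray
  g gray
    e gray
      h gray
        l gray
          k gray
          k black
        l black
      h black
    e black
    g→l: l black — skip
  g black
  m gray
    d gray
      d→k: k black — skip
      d→l: l black — skip
    d black
    i gray
      i→k: k black — skip
    i black
    f gray
      f→g: g black — skip
      c gray
        c→e: e black — skip
        c→j: j is gray → back edge
Back edge closes the cycle j → m → f → c → j; its vertices are {c, f, j, m}.

c, f, j, m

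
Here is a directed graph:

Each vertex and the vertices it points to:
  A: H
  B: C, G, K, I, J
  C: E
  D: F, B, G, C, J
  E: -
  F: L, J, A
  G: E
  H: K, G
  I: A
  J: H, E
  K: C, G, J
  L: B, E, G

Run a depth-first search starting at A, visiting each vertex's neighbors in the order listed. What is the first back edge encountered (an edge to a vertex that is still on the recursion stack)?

J->H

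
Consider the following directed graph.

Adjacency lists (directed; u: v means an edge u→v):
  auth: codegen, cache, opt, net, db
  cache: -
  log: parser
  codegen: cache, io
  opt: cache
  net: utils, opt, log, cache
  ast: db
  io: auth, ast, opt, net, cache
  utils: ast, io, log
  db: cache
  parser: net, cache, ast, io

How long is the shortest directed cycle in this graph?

3

For each vertex v, BFS finds the shortest path from v back to v.
The shortest such closed walk is utils → io → net → utils, length 3.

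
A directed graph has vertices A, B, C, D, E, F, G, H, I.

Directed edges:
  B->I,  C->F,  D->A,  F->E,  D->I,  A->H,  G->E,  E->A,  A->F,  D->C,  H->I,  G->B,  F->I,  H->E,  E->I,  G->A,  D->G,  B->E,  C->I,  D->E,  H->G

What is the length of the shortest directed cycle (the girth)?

For each vertex v, BFS finds the shortest path from v back to v.
The shortest such closed walk is G → A → H → G, length 3.

3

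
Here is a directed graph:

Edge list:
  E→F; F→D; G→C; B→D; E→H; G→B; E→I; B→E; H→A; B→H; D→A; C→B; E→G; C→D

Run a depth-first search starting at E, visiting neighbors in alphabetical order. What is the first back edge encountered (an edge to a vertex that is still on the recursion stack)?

B→E

DFS from E (visiting neighbors in alphabetical order); mark gray on enter, black on exit:
E gray
  F gray
    D gray
      A gray
      A black
    D black
  F black
  G gray
    B gray
      B→D: D black — skip
      B→E: E is gray → back edge
First back edge: B → E.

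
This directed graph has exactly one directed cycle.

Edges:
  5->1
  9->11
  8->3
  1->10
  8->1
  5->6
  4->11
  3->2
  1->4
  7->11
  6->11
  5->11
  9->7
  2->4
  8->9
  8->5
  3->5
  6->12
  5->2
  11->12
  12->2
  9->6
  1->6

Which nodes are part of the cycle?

DFS with gray/black marking from 2:
2 gray
  4 gray
    11 gray
      12 gray
        12→2: 2 is gray → back edge
Back edge closes the cycle 2 → 4 → 11 → 12 → 2; its vertices are {2, 4, 11, 12}.

2, 4, 11, 12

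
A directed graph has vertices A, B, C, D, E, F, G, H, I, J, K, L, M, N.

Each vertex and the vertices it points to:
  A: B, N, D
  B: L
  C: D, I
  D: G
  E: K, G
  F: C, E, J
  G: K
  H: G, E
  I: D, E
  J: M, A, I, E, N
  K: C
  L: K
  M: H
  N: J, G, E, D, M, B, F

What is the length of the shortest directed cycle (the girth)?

2

For each vertex v, BFS finds the shortest path from v back to v.
The shortest such closed walk is J → N → J, length 2.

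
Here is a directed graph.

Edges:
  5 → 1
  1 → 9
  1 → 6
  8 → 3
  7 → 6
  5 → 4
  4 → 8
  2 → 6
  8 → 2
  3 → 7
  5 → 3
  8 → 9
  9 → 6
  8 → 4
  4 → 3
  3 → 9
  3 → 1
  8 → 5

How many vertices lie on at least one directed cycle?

3

A vertex is on a directed cycle iff it belongs to a strongly connected component of size ≥ 2 (or has a self-loop).
The vertices on cycles are {4, 5, 8} — 3 in total.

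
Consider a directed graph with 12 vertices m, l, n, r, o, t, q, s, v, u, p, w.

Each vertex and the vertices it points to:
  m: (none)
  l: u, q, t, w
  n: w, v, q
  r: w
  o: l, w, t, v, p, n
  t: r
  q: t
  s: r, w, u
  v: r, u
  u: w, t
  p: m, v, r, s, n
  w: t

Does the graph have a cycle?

DFS with white/gray/black marking, starting from l:
l gray
  u gray
    w gray
      t gray
        r gray
          r→w: w is gray → back edge
Back edge found, so a cycle exists: w → t → r → w.

Yes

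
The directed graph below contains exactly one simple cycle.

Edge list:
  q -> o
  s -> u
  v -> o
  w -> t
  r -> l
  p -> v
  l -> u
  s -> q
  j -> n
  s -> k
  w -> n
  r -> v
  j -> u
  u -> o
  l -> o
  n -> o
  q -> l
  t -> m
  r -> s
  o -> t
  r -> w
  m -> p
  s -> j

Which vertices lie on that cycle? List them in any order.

m, o, p, t, v

DFS with gray/black marking from t:
t gray
  m gray
    p gray
      v gray
        o gray
          o→t: t is gray → back edge
Back edge closes the cycle t → m → p → v → o → t; its vertices are {m, o, p, t, v}.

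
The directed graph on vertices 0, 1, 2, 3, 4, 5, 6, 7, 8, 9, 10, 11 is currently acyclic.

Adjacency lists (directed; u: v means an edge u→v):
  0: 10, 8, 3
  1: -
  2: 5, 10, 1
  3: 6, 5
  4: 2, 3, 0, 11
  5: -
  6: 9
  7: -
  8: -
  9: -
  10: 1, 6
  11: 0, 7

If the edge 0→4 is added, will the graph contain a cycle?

Yes

Adding 0→4 creates a cycle iff 4 can already reach 0.
Path from 4: 4 → 0.
So 4 → … → 0 → 4 is a cycle.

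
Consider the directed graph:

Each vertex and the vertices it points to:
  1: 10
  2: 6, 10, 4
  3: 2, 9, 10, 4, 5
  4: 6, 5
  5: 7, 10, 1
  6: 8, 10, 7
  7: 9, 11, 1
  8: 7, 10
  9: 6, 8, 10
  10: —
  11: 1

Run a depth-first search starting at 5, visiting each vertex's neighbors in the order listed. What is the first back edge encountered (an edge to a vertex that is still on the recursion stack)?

DFS from 5 (visiting each vertex's neighbors in the order listed); mark gray on enter, black on exit:
5 gray
  7 gray
    9 gray
      6 gray
        8 gray
          8→7: 7 is gray → back edge
First back edge: 8 → 7.

8→7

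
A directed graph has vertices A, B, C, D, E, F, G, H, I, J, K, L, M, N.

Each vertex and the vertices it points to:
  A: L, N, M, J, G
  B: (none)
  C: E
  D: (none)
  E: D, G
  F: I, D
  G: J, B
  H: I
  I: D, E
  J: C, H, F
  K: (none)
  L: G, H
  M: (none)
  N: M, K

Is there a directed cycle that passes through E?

Yes

E is on a cycle iff E can reach itself via ≥1 edge.
E → G → J → C → E — yes.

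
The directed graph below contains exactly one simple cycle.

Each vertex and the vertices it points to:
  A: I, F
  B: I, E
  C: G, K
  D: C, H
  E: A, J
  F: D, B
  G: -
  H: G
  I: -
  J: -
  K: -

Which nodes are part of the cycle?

A, B, E, F

DFS with gray/black marking from F:
F gray
  D gray
    C gray
      G gray
      G black
      K gray
      K black
    C black
    H gray
      H→G: G black — skip
    H black
  D black
  B gray
    I gray
    I black
    E gray
      A gray
        A→I: I black — skip
        A→F: F is gray → back edge
Back edge closes the cycle F → B → E → A → F; its vertices are {A, B, E, F}.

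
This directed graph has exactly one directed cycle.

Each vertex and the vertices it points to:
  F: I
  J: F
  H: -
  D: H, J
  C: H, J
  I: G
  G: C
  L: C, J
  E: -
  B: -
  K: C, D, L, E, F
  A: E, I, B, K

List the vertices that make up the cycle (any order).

DFS with gray/black marking from I:
I gray
  G gray
    C gray
      H gray
      H black
      J gray
        F gray
          F→I: I is gray → back edge
Back edge closes the cycle I → G → C → J → F → I; its vertices are {C, F, G, I, J}.

C, F, G, I, J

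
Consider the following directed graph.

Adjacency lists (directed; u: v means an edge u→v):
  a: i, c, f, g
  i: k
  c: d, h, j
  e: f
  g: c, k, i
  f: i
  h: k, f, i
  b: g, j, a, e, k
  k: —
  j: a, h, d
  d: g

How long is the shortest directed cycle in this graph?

3

For each vertex v, BFS finds the shortest path from v back to v.
The shortest such closed walk is j → a → c → j, length 3.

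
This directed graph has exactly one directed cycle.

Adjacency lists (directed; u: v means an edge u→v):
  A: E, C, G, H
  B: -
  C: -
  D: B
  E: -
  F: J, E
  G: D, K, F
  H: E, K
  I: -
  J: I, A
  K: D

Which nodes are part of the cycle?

A, F, G, J

DFS with gray/black marking from A:
A gray
  E gray
  E black
  C gray
  C black
  G gray
    D gray
      B gray
      B black
    D black
    K gray
      K→D: D black — skip
    K black
    F gray
      J gray
        I gray
        I black
        J→A: A is gray → back edge
Back edge closes the cycle A → G → F → J → A; its vertices are {A, F, G, J}.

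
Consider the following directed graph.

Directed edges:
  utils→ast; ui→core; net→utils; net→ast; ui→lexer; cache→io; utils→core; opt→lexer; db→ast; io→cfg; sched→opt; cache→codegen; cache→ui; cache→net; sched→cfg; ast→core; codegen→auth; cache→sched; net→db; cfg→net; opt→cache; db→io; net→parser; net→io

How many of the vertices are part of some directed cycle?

7

A vertex is on a directed cycle iff it belongs to a strongly connected component of size ≥ 2 (or has a self-loop).
The vertices on cycles are {db, io, cfg, net, opt, cache, sched} — 7 in total.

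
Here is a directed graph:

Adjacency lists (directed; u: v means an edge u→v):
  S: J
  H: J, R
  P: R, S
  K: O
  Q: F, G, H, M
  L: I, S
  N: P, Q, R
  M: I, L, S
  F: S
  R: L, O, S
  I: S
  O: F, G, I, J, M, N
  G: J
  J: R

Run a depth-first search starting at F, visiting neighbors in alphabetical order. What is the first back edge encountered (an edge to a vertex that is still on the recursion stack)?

I→S

DFS from F (visiting neighbors in alphabetical order); mark gray on enter, black on exit:
F gray
  S gray
    J gray
      R gray
        L gray
          I gray
            I→S: S is gray → back edge
First back edge: I → S.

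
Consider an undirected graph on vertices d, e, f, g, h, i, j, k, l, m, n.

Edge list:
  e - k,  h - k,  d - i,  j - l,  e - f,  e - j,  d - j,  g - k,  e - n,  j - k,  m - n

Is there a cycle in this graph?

Yes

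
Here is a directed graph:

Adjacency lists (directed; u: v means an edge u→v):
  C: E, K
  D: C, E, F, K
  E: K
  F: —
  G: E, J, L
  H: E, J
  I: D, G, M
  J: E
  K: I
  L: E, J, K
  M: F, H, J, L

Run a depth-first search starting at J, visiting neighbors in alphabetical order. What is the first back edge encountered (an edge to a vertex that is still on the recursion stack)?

C→E

DFS from J (visiting neighbors in alphabetical order); mark gray on enter, black on exit:
J gray
  E gray
    K gray
      I gray
        D gray
          C gray
            C→E: E is gray → back edge
First back edge: C → E.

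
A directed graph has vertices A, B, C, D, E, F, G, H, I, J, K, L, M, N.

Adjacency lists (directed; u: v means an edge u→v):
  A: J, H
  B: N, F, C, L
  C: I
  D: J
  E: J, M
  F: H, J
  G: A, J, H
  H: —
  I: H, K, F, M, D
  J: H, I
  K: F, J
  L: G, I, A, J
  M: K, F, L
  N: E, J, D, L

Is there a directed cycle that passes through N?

N lies on a cycle iff there is a path from N back to itself.
Exploring from N, it never reaches itself; equivalently, its strongly connected component is a singleton.

No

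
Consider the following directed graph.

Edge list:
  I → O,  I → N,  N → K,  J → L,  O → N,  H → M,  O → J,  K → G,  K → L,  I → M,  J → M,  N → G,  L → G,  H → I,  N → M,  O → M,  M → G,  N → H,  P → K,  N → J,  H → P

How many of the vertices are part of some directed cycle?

A vertex is on a directed cycle iff it belongs to a strongly connected component of size ≥ 2 (or has a self-loop).
The vertices on cycles are {H, I, N, O} — 4 in total.

4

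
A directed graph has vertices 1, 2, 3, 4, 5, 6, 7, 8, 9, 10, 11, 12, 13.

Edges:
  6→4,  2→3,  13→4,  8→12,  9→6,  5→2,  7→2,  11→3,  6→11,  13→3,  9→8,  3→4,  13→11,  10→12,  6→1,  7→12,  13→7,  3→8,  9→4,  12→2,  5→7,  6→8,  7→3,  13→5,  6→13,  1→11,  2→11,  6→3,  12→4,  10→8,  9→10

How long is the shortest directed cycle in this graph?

For each vertex v, BFS finds the shortest path from v back to v.
The shortest such closed walk is 12 → 2 → 3 → 8 → 12, length 4.

4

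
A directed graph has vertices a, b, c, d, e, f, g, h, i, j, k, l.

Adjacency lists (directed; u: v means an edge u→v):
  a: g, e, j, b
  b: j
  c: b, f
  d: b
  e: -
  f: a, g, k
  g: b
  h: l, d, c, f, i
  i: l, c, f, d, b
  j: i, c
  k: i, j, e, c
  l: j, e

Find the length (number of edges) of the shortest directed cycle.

3

For each vertex v, BFS finds the shortest path from v back to v.
The shortest such closed walk is f → k → c → f, length 3.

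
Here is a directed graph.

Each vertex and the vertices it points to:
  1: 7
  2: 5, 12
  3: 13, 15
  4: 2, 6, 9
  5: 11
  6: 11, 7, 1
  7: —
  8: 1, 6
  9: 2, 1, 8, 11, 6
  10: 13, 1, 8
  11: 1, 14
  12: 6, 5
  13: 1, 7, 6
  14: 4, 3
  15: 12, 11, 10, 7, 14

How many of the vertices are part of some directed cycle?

A vertex is on a directed cycle iff it belongs to a strongly connected component of size ≥ 2 (or has a self-loop).
The vertices on cycles are {2, 3, 4, 5, 6, 8, 9, 10, 11, 12, 13, 14, 15} — 13 in total.

13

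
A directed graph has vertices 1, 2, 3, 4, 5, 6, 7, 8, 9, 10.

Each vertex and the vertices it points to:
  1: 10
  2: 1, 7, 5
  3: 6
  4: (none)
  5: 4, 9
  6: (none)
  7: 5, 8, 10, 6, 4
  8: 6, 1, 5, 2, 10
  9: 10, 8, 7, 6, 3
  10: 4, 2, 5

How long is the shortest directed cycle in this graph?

3

For each vertex v, BFS finds the shortest path from v back to v.
The shortest such closed walk is 9 → 8 → 5 → 9, length 3.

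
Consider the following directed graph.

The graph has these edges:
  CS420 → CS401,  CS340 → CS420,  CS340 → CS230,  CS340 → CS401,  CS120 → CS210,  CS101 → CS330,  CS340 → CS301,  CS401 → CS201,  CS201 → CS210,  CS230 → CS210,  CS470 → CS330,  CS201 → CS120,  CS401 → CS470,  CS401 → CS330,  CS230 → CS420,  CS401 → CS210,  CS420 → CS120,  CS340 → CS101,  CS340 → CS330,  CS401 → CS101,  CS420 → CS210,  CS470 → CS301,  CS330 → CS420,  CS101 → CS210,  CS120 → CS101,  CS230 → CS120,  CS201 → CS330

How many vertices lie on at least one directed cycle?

A vertex is on a directed cycle iff it belongs to a strongly connected component of size ≥ 2 (or has a self-loop).
The vertices on cycles are {CS101, CS120, CS201, CS330, CS401, CS420, CS470} — 7 in total.

7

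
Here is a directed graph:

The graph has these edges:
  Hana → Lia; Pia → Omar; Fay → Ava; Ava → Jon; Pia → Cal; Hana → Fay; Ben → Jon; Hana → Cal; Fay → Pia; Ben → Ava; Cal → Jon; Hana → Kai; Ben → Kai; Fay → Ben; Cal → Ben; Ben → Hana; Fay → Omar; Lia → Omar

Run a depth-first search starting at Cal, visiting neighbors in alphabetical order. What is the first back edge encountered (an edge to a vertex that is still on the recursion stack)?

Hana->Cal

DFS from Cal (visiting neighbors in alphabetical order); mark gray on enter, black on exit:
Cal gray
  Ben gray
    Ava gray
      Jon gray
      Jon black
    Ava black
    Hana gray
      Hana→Cal: Cal is gray → back edge
First back edge: Hana → Cal.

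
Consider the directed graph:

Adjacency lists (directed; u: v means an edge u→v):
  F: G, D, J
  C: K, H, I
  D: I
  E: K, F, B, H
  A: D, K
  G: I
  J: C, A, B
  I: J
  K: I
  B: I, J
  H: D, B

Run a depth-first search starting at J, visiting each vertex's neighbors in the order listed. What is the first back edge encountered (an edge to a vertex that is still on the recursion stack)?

I→J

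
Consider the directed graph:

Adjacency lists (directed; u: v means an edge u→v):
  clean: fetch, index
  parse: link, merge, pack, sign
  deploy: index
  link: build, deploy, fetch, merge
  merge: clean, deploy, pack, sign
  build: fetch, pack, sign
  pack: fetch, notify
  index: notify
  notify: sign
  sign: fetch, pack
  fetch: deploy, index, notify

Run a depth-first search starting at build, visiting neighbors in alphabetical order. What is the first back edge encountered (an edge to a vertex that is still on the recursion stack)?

DFS from build (visiting neighbors in alphabetical order); mark gray on enter, black on exit:
build gray
  fetch gray
    deploy gray
      index gray
        notify gray
          sign gray
            sign→fetch: fetch is gray → back edge
First back edge: sign → fetch.

sign→fetch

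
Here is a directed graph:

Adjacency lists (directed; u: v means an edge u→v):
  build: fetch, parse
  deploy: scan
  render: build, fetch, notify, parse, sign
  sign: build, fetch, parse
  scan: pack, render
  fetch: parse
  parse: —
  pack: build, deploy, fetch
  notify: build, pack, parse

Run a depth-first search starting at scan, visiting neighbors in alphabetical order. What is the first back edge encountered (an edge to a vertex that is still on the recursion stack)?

DFS from scan (visiting neighbors in alphabetical order); mark gray on enter, black on exit:
scan gray
  pack gray
    build gray
      fetch gray
        parse gray
        parse black
      fetch black
      build→parse: parse black — skip
    build black
    deploy gray
      deploy→scan: scan is gray → back edge
First back edge: deploy → scan.

deploy->scan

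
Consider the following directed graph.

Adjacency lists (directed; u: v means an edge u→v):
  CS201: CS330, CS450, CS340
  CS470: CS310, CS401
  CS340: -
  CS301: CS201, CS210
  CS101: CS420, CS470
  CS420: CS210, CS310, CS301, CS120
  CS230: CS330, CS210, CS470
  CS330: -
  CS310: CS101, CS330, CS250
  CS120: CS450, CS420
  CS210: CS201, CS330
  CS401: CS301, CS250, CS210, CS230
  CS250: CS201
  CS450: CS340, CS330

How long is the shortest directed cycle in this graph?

For each vertex v, BFS finds the shortest path from v back to v.
The shortest such closed walk is CS420 → CS120 → CS420, length 2.

2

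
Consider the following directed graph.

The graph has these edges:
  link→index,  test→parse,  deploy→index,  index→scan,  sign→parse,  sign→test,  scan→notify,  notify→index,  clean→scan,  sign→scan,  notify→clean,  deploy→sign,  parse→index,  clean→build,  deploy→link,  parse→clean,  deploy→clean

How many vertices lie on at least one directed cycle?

4

A vertex is on a directed cycle iff it belongs to a strongly connected component of size ≥ 2 (or has a self-loop).
The vertices on cycles are {scan, clean, index, notify} — 4 in total.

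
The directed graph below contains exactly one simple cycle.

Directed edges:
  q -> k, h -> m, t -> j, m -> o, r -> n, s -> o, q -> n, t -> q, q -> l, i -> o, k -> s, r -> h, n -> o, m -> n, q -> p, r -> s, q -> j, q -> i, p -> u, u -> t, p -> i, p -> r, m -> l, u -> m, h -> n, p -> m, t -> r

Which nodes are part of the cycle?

DFS with gray/black marking from t:
t gray
  q gray
    n gray
      o gray
      o black
    n black
    j gray
    j black
    i gray
      i→o: o black — skip
    i black
    k gray
      s gray
        s→o: o black — skip
      s black
    k black
    p gray
      u gray
        m gray
          m→n: n black — skip
          l gray
          l black
          m→o: o black — skip
        m black
        u→t: t is gray → back edge
Back edge closes the cycle t → q → p → u → t; its vertices are {p, q, t, u}.

p, q, t, u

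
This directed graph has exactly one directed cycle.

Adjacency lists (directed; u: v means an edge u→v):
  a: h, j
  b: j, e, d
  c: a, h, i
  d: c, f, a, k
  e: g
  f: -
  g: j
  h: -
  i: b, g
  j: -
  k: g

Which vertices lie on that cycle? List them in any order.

b, c, d, i

DFS with gray/black marking from d:
d gray
  c gray
    a gray
      h gray
      h black
      j gray
      j black
    a black
    c→h: h black — skip
    i gray
      b gray
        b→j: j black — skip
        e gray
          g gray
            g→j: j black — skip
          g black
        e black
        b→d: d is gray → back edge
Back edge closes the cycle d → c → i → b → d; its vertices are {b, c, d, i}.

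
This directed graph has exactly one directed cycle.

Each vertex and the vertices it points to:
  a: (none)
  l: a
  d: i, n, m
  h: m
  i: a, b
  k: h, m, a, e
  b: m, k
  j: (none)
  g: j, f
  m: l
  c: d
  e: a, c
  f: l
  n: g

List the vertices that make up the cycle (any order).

b, c, d, e, i, k

DFS with gray/black marking from d:
d gray
  i gray
    a gray
    a black
    b gray
      m gray
        l gray
          l→a: a black — skip
        l black
      m black
      k gray
        h gray
          h→m: m black — skip
        h black
        k→m: m black — skip
        k→a: a black — skip
        e gray
          e→a: a black — skip
          c gray
            c→d: d is gray → back edge
Back edge closes the cycle d → i → b → k → e → c → d; its vertices are {b, c, d, e, i, k}.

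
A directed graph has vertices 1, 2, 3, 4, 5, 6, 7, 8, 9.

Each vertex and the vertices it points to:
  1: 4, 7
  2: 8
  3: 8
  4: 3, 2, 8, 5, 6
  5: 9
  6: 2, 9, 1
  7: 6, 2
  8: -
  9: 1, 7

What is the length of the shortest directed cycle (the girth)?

3

For each vertex v, BFS finds the shortest path from v back to v.
The shortest such closed walk is 4 → 6 → 1 → 4, length 3.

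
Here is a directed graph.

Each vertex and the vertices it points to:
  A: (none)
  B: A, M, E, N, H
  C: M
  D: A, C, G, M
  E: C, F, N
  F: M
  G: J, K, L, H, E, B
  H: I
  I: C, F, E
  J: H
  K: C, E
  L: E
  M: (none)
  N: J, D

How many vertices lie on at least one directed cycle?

A vertex is on a directed cycle iff it belongs to a strongly connected component of size ≥ 2 (or has a self-loop).
The vertices on cycles are {B, D, E, G, H, I, J, K, L, N} — 10 in total.

10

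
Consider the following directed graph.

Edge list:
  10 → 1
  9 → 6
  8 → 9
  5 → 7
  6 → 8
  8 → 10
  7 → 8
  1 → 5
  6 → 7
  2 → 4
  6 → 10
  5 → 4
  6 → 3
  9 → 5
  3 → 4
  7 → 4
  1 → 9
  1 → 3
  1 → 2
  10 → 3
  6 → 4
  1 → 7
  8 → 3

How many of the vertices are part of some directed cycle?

7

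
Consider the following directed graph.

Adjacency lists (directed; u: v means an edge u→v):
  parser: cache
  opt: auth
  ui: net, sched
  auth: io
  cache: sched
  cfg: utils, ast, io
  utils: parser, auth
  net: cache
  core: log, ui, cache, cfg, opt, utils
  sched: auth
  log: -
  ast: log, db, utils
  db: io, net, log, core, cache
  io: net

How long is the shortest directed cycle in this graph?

For each vertex v, BFS finds the shortest path from v back to v.
The shortest such closed walk is core → cfg → ast → db → core, length 4.

4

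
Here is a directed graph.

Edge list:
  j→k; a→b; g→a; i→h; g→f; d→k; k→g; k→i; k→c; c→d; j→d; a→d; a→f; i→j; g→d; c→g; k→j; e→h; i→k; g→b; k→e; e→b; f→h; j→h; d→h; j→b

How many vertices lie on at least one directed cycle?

7

A vertex is on a directed cycle iff it belongs to a strongly connected component of size ≥ 2 (or has a self-loop).
The vertices on cycles are {a, c, d, g, i, j, k} — 7 in total.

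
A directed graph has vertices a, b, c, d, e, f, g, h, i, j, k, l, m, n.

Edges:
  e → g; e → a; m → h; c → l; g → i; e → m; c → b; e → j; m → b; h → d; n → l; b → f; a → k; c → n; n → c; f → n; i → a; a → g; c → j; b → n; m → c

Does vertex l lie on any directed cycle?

No

l lies on a cycle iff there is a path from l back to itself.
Exploring from l, it never reaches itself; equivalently, its strongly connected component is a singleton.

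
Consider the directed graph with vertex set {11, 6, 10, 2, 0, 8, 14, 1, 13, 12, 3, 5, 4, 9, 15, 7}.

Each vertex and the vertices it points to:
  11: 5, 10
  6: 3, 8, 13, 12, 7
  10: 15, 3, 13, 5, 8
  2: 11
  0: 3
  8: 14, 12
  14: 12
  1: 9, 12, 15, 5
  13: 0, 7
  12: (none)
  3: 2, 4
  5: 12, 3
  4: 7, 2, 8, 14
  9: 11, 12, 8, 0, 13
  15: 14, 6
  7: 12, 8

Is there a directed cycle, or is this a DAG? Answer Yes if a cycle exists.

DFS with white/gray/black marking, starting from 0:
0 gray
  3 gray
    2 gray
      11 gray
        5 gray
          12 gray
          12 black
          5→3: 3 is gray → back edge
Back edge found, so a cycle exists: 3 → 2 → 11 → 5 → 3.

Yes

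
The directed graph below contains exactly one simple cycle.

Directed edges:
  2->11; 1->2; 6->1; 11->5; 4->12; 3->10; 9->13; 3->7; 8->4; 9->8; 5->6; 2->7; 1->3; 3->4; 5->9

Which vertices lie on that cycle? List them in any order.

DFS with gray/black marking from 5:
5 gray
  6 gray
    1 gray
      3 gray
        7 gray
        7 black
        10 gray
        10 black
        4 gray
          12 gray
          12 black
        4 black
      3 black
      2 gray
        2→7: 7 black — skip
        11 gray
          11→5: 5 is gray → back edge
Back edge closes the cycle 5 → 6 → 1 → 2 → 11 → 5; its vertices are {1, 2, 5, 6, 11}.

1, 2, 5, 6, 11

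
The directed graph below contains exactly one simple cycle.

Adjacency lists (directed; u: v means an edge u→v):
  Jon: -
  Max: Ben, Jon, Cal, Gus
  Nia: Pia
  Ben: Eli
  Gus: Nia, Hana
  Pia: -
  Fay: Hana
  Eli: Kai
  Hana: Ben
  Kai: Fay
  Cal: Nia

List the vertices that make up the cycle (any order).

Ben, Eli, Fay, Kai, Hana

DFS with gray/black marking from Hana:
Hana gray
  Ben gray
    Eli gray
      Kai gray
        Fay gray
          Fay→Hana: Hana is gray → back edge
Back edge closes the cycle Hana → Ben → Eli → Kai → Fay → Hana; its vertices are {Ben, Eli, Fay, Kai, Hana}.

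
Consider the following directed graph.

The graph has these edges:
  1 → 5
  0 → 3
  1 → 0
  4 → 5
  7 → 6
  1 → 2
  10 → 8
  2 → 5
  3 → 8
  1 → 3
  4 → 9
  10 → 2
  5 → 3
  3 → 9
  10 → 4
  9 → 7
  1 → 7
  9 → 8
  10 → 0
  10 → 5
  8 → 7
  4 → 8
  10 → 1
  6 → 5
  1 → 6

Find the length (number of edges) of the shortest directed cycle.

5

For each vertex v, BFS finds the shortest path from v back to v.
The shortest such closed walk is 9 → 7 → 6 → 5 → 3 → 9, length 5.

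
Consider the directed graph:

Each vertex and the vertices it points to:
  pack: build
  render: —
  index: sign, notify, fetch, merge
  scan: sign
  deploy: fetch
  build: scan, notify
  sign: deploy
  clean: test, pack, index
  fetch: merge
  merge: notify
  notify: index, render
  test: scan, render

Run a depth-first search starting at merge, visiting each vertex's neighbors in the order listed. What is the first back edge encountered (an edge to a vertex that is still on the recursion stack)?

fetch→merge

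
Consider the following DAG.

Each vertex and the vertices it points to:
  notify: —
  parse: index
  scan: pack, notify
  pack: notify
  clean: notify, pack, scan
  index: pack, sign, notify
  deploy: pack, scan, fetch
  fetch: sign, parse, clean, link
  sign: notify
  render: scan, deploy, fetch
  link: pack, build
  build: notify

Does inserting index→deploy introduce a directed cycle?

Yes

Adding index→deploy creates a cycle iff deploy can already reach index.
Path from deploy: deploy → fetch → parse → index.
So deploy → … → index → deploy is a cycle.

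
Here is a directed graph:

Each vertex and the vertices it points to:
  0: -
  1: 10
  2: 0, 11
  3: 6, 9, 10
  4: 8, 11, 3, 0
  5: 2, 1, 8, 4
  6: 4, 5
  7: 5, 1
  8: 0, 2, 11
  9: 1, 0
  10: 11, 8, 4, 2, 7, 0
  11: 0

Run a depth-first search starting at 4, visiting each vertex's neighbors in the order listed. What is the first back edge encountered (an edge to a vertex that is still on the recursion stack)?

6→4

DFS from 4 (visiting each vertex's neighbors in the order listed); mark gray on enter, black on exit:
4 gray
  8 gray
    0 gray
    0 black
    2 gray
      2→0: 0 black — skip
      11 gray
        11→0: 0 black — skip
      11 black
    2 black
    8→11: 11 black — skip
  8 black
  4→11: 11 black — skip
  3 gray
    6 gray
      6→4: 4 is gray → back edge
First back edge: 6 → 4.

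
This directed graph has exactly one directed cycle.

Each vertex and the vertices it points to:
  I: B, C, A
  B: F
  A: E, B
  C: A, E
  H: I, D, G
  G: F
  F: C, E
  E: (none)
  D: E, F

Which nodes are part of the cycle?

A, B, C, F

DFS with gray/black marking from A:
A gray
  E gray
  E black
  B gray
    F gray
      C gray
        C→A: A is gray → back edge
Back edge closes the cycle A → B → F → C → A; its vertices are {A, B, C, F}.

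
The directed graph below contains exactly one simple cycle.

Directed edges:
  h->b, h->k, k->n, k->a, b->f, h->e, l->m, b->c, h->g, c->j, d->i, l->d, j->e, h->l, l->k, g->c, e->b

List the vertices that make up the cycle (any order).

b, c, e, j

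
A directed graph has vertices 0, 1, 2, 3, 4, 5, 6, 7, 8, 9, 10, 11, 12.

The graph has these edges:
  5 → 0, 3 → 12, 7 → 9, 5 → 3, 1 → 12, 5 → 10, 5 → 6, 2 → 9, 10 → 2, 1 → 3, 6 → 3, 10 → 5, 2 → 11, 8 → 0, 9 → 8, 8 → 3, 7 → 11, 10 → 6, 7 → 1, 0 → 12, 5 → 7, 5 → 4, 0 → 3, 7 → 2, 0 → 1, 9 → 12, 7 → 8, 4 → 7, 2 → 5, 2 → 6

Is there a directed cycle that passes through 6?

No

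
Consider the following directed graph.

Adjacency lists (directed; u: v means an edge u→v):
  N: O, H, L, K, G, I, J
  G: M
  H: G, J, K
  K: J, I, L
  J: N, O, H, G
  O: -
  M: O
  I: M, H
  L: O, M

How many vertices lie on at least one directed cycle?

A vertex is on a directed cycle iff it belongs to a strongly connected component of size ≥ 2 (or has a self-loop).
The vertices on cycles are {H, I, J, K, N} — 5 in total.

5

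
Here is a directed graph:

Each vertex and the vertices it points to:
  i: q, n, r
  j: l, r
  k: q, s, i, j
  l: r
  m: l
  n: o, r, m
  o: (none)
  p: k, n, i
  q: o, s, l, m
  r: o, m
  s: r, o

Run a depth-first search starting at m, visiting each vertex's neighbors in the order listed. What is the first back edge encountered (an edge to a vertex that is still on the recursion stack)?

r->m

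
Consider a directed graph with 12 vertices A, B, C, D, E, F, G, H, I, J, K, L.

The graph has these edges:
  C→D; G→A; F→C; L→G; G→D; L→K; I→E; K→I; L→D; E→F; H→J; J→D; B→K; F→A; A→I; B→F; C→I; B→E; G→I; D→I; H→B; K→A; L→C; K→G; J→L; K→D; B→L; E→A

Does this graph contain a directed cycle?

Yes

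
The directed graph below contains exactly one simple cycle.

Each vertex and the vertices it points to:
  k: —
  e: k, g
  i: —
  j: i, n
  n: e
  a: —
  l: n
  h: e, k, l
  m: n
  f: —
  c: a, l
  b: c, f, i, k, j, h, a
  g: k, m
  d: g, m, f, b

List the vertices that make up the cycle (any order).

e, g, m, n

DFS with gray/black marking from g:
g gray
  k gray
  k black
  m gray
    n gray
      e gray
        e→k: k black — skip
        e→g: g is gray → back edge
Back edge closes the cycle g → m → n → e → g; its vertices are {e, g, m, n}.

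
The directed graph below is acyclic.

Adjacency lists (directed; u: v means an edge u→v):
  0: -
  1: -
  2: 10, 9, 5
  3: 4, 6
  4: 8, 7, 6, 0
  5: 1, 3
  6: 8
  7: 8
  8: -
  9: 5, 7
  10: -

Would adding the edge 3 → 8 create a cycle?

No

Adding 3→8 creates a cycle iff 8 can already reach 3.
Explore from 8: no path reaches 3. The graph stays acyclic.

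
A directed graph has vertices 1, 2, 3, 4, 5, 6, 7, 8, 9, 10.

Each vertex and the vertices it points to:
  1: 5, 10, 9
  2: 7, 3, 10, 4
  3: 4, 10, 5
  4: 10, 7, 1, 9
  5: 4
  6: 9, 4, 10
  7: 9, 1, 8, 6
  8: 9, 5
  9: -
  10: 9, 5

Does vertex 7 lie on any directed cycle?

Yes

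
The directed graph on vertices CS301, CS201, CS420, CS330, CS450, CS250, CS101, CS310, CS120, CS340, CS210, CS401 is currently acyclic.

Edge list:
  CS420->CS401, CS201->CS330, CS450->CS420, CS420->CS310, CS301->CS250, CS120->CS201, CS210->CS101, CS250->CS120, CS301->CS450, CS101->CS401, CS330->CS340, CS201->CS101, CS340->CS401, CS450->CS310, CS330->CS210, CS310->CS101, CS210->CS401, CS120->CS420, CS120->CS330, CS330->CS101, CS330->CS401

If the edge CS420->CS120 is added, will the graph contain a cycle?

Yes

Adding CS420→CS120 creates a cycle iff CS120 can already reach CS420.
Path from CS120: CS120 → CS420.
So CS120 → … → CS420 → CS120 is a cycle.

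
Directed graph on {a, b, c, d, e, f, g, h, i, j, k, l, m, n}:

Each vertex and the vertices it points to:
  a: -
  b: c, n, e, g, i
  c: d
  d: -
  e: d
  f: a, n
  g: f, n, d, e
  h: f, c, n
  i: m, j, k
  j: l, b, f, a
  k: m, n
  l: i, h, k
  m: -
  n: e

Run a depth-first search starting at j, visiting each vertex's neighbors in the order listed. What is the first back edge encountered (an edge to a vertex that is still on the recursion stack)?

DFS from j (visiting each vertex's neighbors in the order listed); mark gray on enter, black on exit:
j gray
  l gray
    i gray
      m gray
      m black
      i→j: j is gray → back edge
First back edge: i → j.

i→j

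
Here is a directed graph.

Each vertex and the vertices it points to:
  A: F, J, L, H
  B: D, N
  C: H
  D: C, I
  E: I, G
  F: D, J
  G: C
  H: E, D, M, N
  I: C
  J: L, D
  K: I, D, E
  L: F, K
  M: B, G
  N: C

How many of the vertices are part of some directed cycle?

A vertex is on a directed cycle iff it belongs to a strongly connected component of size ≥ 2 (or has a self-loop).
The vertices on cycles are {B, C, D, E, F, G, H, I, J, L, M, N} — 12 in total.

12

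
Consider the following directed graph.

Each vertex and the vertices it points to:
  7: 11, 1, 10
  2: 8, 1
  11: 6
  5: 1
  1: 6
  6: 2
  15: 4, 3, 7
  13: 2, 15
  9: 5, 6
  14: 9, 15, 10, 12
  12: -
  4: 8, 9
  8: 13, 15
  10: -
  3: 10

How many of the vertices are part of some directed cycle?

11

A vertex is on a directed cycle iff it belongs to a strongly connected component of size ≥ 2 (or has a self-loop).
The vertices on cycles are {1, 2, 4, 5, 6, 7, 8, 9, 11, 13, 15} — 11 in total.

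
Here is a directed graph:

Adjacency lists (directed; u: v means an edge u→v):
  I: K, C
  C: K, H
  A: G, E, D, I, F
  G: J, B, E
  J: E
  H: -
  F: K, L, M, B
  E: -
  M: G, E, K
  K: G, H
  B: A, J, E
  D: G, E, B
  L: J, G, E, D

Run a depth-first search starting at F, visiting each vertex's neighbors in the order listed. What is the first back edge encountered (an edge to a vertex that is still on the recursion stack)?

DFS from F (visiting each vertex's neighbors in the order listed); mark gray on enter, black on exit:
F gray
  K gray
    G gray
      J gray
        E gray
        E black
      J black
      B gray
        A gray
          A→G: G is gray → back edge
First back edge: A → G.

A→G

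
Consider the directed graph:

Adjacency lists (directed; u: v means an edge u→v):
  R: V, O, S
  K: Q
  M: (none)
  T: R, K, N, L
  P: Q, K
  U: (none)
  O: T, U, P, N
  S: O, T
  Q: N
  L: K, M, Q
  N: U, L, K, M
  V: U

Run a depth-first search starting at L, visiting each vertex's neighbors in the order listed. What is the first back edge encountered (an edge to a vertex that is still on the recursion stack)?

N→L

DFS from L (visiting each vertex's neighbors in the order listed); mark gray on enter, black on exit:
L gray
  K gray
    Q gray
      N gray
        U gray
        U black
        N→L: L is gray → back edge
First back edge: N → L.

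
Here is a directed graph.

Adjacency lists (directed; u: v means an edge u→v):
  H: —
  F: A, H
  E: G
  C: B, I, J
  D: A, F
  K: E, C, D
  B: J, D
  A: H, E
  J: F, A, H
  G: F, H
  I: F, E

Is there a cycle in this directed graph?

Yes

DFS with white/gray/black marking, starting from F:
F gray
  A gray
    H gray
    H black
    E gray
      G gray
        G→F: F is gray → back edge
Back edge found, so a cycle exists: F → A → E → G → F.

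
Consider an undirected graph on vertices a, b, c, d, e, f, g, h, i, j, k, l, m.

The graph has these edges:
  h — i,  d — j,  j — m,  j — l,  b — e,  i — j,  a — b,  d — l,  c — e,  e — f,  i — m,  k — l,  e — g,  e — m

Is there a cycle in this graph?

DFS, tracking each vertex's parent; an edge to a visited non-parent vertex closes a cycle.
Start from d:
visit d (parent –)
  visit j (parent d)
    visit m (parent j)
      visit e (parent m)
        visit b (parent e)
          visit a (parent b)
            a–b: parent, skip
          b–e: parent, skip
        visit g (parent e)
          g–e: parent, skip
        visit c (parent e)
          c–e: parent, skip
        e–m: parent, skip
        visit f (parent e)
          f–e: parent, skip
      visit i (parent m)
        visit h (parent i)
          h–i: parent, skip
        i–m: parent, skip
        i–j: j visited and ≠ parent → cycle
Cycle: j – m – i – j.

Yes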